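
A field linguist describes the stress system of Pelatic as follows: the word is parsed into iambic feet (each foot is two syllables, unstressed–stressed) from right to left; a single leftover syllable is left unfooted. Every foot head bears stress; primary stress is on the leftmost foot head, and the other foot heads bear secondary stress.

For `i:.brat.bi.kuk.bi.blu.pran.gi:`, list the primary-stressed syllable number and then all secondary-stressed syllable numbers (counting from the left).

Parse right to left into iambic (σˈσ) feet: (i:.ˈbrat) (bi.ˈkuk) (bi.ˈblu) (pran.ˈgi:).
Foot heads (stressed positions): 2, 4, 6, 8.
End Rule Leftmost: primary stress on the leftmost head = syllable 2.
Secondary stress on 4, 6, 8: i:.ˈbrat.bi.ˌkuk.bi.ˌblu.pran.ˌgi:.

primary 2, secondary 4, 6, 8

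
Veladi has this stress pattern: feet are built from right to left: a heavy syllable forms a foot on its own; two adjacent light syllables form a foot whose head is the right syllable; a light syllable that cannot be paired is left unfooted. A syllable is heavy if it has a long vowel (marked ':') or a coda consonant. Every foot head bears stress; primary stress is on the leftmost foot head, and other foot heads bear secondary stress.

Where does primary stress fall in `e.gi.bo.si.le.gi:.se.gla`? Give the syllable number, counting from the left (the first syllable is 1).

3

Weights: 1 e L, 2 gi L, 3 bo L, 4 si L, 5 le L, 6 gi: H, 7 se L, 8 gla L.
Parse right to left (heavy = foot alone; LL = one foot; stranded L unfooted): e (gi.ˈbo) (si.ˈle) (ˈgi:) (se.ˈgla).
Foot heads: 3, 5, 6, 8.
Primary stress on the leftmost head = syllable 3.
Primary stress: syllable 3 → e.gi.ˈbo.si.le.gi:.se.gla.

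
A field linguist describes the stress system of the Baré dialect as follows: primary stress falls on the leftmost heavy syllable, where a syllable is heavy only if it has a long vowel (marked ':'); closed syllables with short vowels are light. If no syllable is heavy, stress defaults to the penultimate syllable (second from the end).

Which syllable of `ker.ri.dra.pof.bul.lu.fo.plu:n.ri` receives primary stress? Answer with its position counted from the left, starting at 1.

8

Weights: 1 ker L, 2 ri L, 3 dra L, 4 pof L, 5 bul L, 6 lu L, 7 fo L, 8 plu:n H, 9 ri L.
Heavy syllables in the domain: 8. The leftmost is syllable 8 (plu:n).
Primary stress: syllable 8 → ker.ri.dra.pof.bul.lu.fo.ˈplu:n.ri.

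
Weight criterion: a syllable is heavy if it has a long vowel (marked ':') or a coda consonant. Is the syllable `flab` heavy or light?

heavy

`flab`: short vowel, closed (coda /b/). Closed → heavy.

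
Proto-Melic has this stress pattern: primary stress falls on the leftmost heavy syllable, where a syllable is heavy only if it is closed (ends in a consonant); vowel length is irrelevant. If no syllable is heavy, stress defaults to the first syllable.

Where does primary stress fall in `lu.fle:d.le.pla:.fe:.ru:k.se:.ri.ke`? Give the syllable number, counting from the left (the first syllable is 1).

Weights: 1 lu L, 2 fle:d H, 3 le L, 4 pla: L, 5 fe: L, 6 ru:k H, 7 se: L, 8 ri L, 9 ke L.
Heavy syllables in the domain: 2, 6. The leftmost is syllable 2 (fle:d).
Primary stress: syllable 2 → lu.ˈfle:d.le.pla:.fe:.ru:k.se:.ri.ke.

2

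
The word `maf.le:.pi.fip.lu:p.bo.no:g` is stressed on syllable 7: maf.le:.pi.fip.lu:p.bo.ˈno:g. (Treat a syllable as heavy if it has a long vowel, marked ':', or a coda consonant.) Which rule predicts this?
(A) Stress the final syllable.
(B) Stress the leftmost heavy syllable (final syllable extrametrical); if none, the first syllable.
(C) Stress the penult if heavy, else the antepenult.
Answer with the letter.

Rule A → syllable 7 ✓.
Rule B → syllable 1 (observed: 7).
Rule C → syllable 5 (observed: 7).

A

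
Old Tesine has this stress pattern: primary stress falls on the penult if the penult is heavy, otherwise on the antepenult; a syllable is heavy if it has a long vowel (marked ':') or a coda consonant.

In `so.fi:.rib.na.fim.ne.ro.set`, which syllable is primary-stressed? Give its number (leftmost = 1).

Weights: 6 ne L, 7 ro L, 8 set H.
The penult (syllable 7, ro) is light, so stress falls on the antepenult (syllable 6, ne).
Primary stress: syllable 6 → so.fi:.rib.na.fim.ˈne.ro.set.

6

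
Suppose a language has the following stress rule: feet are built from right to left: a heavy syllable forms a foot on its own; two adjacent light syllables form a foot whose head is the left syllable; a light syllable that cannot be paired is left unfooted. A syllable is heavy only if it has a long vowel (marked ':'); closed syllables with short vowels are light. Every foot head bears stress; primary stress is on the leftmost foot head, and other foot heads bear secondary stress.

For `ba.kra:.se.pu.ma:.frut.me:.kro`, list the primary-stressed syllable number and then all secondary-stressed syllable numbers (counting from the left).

primary 2, secondary 3, 5, 7

Weights: 1 ba L, 2 kra: H, 3 se L, 4 pu L, 5 ma: H, 6 frut L, 7 me: H, 8 kro L.
Parse right to left (heavy = foot alone; LL = one foot; stranded L unfooted): ba (ˈkra:) (ˈse.pu) (ˈma:) frut (ˈme:) kro.
Foot heads: 2, 3, 5, 7.
Primary stress on the leftmost head = syllable 2.
Secondary stress on 3, 5, 7: ba.ˈkra:.ˌse.pu.ˌma:.frut.ˌme:.kro.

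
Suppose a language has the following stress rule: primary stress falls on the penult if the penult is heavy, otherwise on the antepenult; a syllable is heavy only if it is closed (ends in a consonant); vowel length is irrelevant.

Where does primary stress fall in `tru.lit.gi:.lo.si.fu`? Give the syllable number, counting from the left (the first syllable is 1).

Weights: 4 lo L, 5 si L, 6 fu L.
The penult (syllable 5, si) is light, so stress falls on the antepenult (syllable 4, lo).
Primary stress: syllable 4 → tru.lit.gi:.ˈlo.si.fu.

4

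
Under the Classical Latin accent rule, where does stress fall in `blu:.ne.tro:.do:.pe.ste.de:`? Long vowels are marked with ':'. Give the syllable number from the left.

Classical Latin: stress the penult if heavy (long vowel or closed), else the antepenult.
Weights: 5 pe L, 6 ste L, 7 de: H.
The penult (syllable 6, ste) is light, so stress falls on the antepenult (syllable 5, pe).
Stress on syllable 5: blu:.ne.tro:.do:.ˈpe.ste.de:.

5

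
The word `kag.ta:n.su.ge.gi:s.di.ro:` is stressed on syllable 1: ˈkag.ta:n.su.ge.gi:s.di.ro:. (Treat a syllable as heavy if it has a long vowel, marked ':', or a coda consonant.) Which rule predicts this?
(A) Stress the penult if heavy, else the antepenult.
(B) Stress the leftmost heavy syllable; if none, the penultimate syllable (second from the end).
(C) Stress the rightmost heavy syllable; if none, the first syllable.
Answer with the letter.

B

Rule A → syllable 5 (observed: 1).
Rule B → syllable 1 ✓.
Rule C → syllable 7 (observed: 1).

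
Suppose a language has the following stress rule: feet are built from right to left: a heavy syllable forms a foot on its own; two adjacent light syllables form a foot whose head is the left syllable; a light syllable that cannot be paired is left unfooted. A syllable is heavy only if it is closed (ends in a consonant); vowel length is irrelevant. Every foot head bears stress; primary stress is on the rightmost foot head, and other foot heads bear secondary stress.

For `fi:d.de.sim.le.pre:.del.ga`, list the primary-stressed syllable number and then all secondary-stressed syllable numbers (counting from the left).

primary 6, secondary 1, 3, 4

Weights: 1 fi:d H, 2 de L, 3 sim H, 4 le L, 5 pre: L, 6 del H, 7 ga L.
Parse right to left (heavy = foot alone; LL = one foot; stranded L unfooted): (ˈfi:d) de (ˈsim) (ˈle.pre:) (ˈdel) ga.
Foot heads: 1, 3, 4, 6.
Primary stress on the rightmost head = syllable 6.
Secondary stress on 1, 3, 4: ˌfi:d.de.ˌsim.ˌle.pre:.ˈdel.ga.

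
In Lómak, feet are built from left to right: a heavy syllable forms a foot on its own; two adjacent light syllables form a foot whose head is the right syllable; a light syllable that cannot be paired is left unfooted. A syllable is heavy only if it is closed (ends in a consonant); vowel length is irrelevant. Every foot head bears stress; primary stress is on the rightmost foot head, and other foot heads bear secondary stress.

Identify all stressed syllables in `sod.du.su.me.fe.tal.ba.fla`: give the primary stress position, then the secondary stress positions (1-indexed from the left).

Weights: 1 sod H, 2 du L, 3 su L, 4 me L, 5 fe L, 6 tal H, 7 ba L, 8 fla L.
Parse left to right (heavy = foot alone; LL = one foot; stranded L unfooted): (ˈsod) (du.ˈsu) (me.ˈfe) (ˈtal) (ba.ˈfla).
Foot heads: 1, 3, 5, 6, 8.
Primary stress on the rightmost head = syllable 8.
Secondary stress on 1, 3, 5, 6: ˌsod.du.ˌsu.me.ˌfe.ˌtal.ba.ˈfla.

primary 8, secondary 1, 3, 5, 6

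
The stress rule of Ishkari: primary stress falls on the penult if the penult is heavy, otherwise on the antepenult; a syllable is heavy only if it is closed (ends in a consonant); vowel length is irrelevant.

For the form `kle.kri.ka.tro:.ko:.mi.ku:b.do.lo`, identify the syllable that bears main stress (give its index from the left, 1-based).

7

Weights: 7 ku:b H, 8 do L, 9 lo L.
The penult (syllable 8, do) is light, so stress falls on the antepenult (syllable 7, ku:b).
Primary stress: syllable 7 → kle.kri.ka.tro:.ko:.mi.ˈku:b.do.lo.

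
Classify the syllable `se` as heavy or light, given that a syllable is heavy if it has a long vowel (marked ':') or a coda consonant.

`se`: short vowel, open (no coda). Short vowel, open → light.

light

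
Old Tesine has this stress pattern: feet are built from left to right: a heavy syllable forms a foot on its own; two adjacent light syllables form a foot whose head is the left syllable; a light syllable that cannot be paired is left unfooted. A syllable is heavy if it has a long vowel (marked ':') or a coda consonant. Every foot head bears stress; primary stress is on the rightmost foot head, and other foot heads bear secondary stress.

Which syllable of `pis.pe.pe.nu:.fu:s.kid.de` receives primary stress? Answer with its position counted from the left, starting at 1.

Weights: 1 pis H, 2 pe L, 3 pe L, 4 nu: H, 5 fu:s H, 6 kid H, 7 de L.
Parse left to right (heavy = foot alone; LL = one foot; stranded L unfooted): (ˈpis) (ˈpe.pe) (ˈnu:) (ˈfu:s) (ˈkid) de.
Foot heads: 1, 2, 4, 5, 6.
Primary stress on the rightmost head = syllable 6.
Primary stress: syllable 6 → pis.pe.pe.nu:.fu:s.ˈkid.de.

6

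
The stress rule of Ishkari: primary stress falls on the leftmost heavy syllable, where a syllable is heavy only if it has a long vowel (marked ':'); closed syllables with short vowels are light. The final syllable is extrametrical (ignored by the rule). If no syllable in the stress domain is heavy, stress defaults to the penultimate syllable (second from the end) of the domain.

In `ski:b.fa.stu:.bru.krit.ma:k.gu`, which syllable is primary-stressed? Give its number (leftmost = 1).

1

The final syllable (7, gu) is extrametrical; the stress domain is syllables 1–6.
Weights: 1 ski:b H, 2 fa L, 3 stu: H, 4 bru L, 5 krit L, 6 ma:k H.
Heavy syllables in the domain: 1, 3, 6. The leftmost is syllable 1 (ski:b).
Primary stress: syllable 1 → ˈski:b.fa.stu:.bru.krit.ma:k.gu.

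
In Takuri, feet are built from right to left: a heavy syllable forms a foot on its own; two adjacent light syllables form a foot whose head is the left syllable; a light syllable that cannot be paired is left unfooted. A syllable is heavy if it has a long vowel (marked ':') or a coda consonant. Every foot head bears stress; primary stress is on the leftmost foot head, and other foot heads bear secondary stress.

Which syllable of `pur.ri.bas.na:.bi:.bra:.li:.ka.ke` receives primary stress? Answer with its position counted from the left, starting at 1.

1

Weights: 1 pur H, 2 ri L, 3 bas H, 4 na: H, 5 bi: H, 6 bra: H, 7 li: H, 8 ka L, 9 ke L.
Parse right to left (heavy = foot alone; LL = one foot; stranded L unfooted): (ˈpur) ri (ˈbas) (ˈna:) (ˈbi:) (ˈbra:) (ˈli:) (ˈka.ke).
Foot heads: 1, 3, 4, 5, 6, 7, 8.
Primary stress on the leftmost head = syllable 1.
Primary stress: syllable 1 → ˈpur.ri.bas.na:.bi:.bra:.li:.ka.ke.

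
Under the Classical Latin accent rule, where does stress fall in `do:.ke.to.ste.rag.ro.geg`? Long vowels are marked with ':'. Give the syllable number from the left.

5

Classical Latin: stress the penult if heavy (long vowel or closed), else the antepenult.
Weights: 5 rag H, 6 ro L, 7 geg H.
The penult (syllable 6, ro) is light, so stress falls on the antepenult (syllable 5, rag).
Stress on syllable 5: do:.ke.to.ste.ˈrag.ro.geg.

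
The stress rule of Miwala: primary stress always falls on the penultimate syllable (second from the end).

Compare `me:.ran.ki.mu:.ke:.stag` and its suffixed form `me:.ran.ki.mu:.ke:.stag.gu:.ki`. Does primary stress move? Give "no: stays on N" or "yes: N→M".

yes: 5→7

Base `me:.ran.ki.mu:.ke:.stag` (6 syllables):
  The word has 6 syllables; the penultimate syllable (second from the end) is syllable 5 (ke:).
  → primary stress on syllable 5.
Suffixed `me:.ran.ki.mu:.ke:.stag.gu:.ki` (8 syllables):
  The word has 8 syllables; the penultimate syllable (second from the end) is syllable 7 (gu:).
  → primary stress on syllable 7.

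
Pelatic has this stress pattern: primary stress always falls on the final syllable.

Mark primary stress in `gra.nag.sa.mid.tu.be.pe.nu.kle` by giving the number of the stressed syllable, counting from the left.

The word has 9 syllables; the final syllable is syllable 9 (kle).
Primary stress: syllable 9 → gra.nag.sa.mid.tu.be.pe.nu.ˈkle.

9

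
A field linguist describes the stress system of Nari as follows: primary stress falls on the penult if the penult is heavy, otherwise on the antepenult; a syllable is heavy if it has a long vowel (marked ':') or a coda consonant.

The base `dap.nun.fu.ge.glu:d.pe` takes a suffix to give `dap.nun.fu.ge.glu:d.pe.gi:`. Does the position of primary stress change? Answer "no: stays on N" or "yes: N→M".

no: stays on 5

Base `dap.nun.fu.ge.glu:d.pe` (6 syllables):
  Weights: 4 ge L, 5 glu:d H, 6 pe L.
  The penult (syllable 5, glu:d) is heavy, so it takes stress.
  → primary stress on syllable 5.
Suffixed `dap.nun.fu.ge.glu:d.pe.gi:` (7 syllables):
  Weights: 5 glu:d H, 6 pe L, 7 gi: H.
  The penult (syllable 6, pe) is light, so stress falls on the antepenult (syllable 5, glu:d).
  → primary stress on syllable 5.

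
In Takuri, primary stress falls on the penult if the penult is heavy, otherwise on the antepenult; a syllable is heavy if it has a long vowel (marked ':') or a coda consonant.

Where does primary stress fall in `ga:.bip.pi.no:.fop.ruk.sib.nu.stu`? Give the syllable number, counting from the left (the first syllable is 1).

7

Weights: 7 sib H, 8 nu L, 9 stu L.
The penult (syllable 8, nu) is light, so stress falls on the antepenult (syllable 7, sib).
Primary stress: syllable 7 → ga:.bip.pi.no:.fop.ruk.ˈsib.nu.stu.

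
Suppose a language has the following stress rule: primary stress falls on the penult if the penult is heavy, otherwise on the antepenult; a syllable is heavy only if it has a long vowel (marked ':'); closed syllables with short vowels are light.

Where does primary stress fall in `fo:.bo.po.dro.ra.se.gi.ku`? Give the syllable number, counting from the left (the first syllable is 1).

Weights: 6 se L, 7 gi L, 8 ku L.
The penult (syllable 7, gi) is light, so stress falls on the antepenult (syllable 6, se).
Primary stress: syllable 6 → fo:.bo.po.dro.ra.ˈse.gi.ku.

6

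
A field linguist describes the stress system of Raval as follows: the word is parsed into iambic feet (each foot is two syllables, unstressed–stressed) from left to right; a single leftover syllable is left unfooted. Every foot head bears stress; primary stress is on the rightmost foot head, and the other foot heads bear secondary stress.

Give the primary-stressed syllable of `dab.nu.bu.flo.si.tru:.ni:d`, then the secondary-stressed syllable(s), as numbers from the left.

primary 6, secondary 2, 4

Parse left to right into iambic (σˈσ) feet: (dab.ˈnu) (bu.ˈflo) (si.ˈtru:) ni:d. Syllable 7 is left unfooted.
Foot heads (stressed positions): 2, 4, 6.
End Rule Rightmost: primary stress on the rightmost head = syllable 6.
Secondary stress on 2, 4: dab.ˌnu.bu.ˌflo.si.ˈtru:.ni:d.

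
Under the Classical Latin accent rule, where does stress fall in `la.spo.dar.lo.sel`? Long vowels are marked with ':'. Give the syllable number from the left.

Classical Latin: stress the penult if heavy (long vowel or closed), else the antepenult.
Weights: 3 dar H, 4 lo L, 5 sel H.
The penult (syllable 4, lo) is light, so stress falls on the antepenult (syllable 3, dar).
Stress on syllable 3: la.spo.ˈdar.lo.sel.

3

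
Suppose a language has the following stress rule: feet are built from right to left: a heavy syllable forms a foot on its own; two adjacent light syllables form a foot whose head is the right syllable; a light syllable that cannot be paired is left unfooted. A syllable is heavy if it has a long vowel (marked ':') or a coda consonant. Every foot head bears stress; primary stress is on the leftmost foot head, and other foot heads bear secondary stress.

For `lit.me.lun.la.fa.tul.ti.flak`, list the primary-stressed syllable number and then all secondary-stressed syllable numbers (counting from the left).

primary 1, secondary 3, 5, 6, 8

Weights: 1 lit H, 2 me L, 3 lun H, 4 la L, 5 fa L, 6 tul H, 7 ti L, 8 flak H.
Parse right to left (heavy = foot alone; LL = one foot; stranded L unfooted): (ˈlit) me (ˈlun) (la.ˈfa) (ˈtul) ti (ˈflak).
Foot heads: 1, 3, 5, 6, 8.
Primary stress on the leftmost head = syllable 1.
Secondary stress on 3, 5, 6, 8: ˈlit.me.ˌlun.la.ˌfa.ˌtul.ti.ˌflak.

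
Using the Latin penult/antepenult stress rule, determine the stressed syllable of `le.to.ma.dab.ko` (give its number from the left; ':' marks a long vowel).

Classical Latin: stress the penult if heavy (long vowel or closed), else the antepenult.
Weights: 3 ma L, 4 dab H, 5 ko L.
The penult (syllable 4, dab) is heavy, so it takes stress.
Stress on syllable 4: le.to.ma.ˈdab.ko.

4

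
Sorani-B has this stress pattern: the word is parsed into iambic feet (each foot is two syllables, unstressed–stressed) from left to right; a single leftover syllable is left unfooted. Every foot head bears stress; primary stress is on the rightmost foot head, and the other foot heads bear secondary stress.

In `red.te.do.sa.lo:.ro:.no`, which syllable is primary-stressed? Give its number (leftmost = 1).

6

Parse left to right into iambic (σˈσ) feet: (red.ˈte) (do.ˈsa) (lo:.ˈro:) no. Syllable 7 is left unfooted.
Foot heads (stressed positions): 2, 4, 6.
End Rule Rightmost: primary stress on the rightmost head = syllable 6.
Primary stress: syllable 6 → red.te.do.sa.lo:.ˈro:.no.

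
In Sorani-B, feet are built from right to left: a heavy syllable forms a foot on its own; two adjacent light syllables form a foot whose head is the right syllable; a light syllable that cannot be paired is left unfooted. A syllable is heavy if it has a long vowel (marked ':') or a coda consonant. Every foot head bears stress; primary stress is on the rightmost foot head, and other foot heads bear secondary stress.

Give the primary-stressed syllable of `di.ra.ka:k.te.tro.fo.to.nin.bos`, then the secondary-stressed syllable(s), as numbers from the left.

primary 9, secondary 2, 3, 5, 7, 8

Weights: 1 di L, 2 ra L, 3 ka:k H, 4 te L, 5 tro L, 6 fo L, 7 to L, 8 nin H, 9 bos H.
Parse right to left (heavy = foot alone; LL = one foot; stranded L unfooted): (di.ˈra) (ˈka:k) (te.ˈtro) (fo.ˈto) (ˈnin) (ˈbos).
Foot heads: 2, 3, 5, 7, 8, 9.
Primary stress on the rightmost head = syllable 9.
Secondary stress on 2, 3, 5, 7, 8: di.ˌra.ˌka:k.te.ˌtro.fo.ˌto.ˌnin.ˈbos.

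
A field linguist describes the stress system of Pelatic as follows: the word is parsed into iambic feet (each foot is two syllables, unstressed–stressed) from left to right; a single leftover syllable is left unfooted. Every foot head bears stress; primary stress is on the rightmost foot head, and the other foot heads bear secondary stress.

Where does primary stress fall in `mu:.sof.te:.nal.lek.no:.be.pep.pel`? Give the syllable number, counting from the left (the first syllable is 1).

Parse left to right into iambic (σˈσ) feet: (mu:.ˈsof) (te:.ˈnal) (lek.ˈno:) (be.ˈpep) pel. Syllable 9 is left unfooted.
Foot heads (stressed positions): 2, 4, 6, 8.
End Rule Rightmost: primary stress on the rightmost head = syllable 8.
Primary stress: syllable 8 → mu:.sof.te:.nal.lek.no:.be.ˈpep.pel.

8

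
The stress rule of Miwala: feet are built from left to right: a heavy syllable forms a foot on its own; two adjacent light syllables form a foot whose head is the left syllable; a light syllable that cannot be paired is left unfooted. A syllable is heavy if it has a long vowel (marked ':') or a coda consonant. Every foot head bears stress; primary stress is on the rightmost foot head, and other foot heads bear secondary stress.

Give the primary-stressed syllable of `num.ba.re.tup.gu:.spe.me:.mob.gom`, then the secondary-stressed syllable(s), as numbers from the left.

Weights: 1 num H, 2 ba L, 3 re L, 4 tup H, 5 gu: H, 6 spe L, 7 me: H, 8 mob H, 9 gom H.
Parse left to right (heavy = foot alone; LL = one foot; stranded L unfooted): (ˈnum) (ˈba.re) (ˈtup) (ˈgu:) spe (ˈme:) (ˈmob) (ˈgom).
Foot heads: 1, 2, 4, 5, 7, 8, 9.
Primary stress on the rightmost head = syllable 9.
Secondary stress on 1, 2, 4, 5, 7, 8: ˌnum.ˌba.re.ˌtup.ˌgu:.spe.ˌme:.ˌmob.ˈgom.

primary 9, secondary 1, 2, 4, 5, 7, 8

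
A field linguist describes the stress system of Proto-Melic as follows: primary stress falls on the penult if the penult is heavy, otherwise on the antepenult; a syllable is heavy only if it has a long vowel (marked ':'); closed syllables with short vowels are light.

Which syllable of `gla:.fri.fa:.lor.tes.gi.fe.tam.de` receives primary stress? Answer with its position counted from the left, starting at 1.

7

Weights: 7 fe L, 8 tam L, 9 de L.
The penult (syllable 8, tam) is light, so stress falls on the antepenult (syllable 7, fe).
Primary stress: syllable 7 → gla:.fri.fa:.lor.tes.gi.ˈfe.tam.de.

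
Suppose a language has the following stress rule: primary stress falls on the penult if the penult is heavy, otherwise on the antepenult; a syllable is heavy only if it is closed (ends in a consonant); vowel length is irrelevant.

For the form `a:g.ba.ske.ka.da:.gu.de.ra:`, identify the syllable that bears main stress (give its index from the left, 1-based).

Weights: 6 gu L, 7 de L, 8 ra: L.
The penult (syllable 7, de) is light, so stress falls on the antepenult (syllable 6, gu).
Primary stress: syllable 6 → a:g.ba.ske.ka.da:.ˈgu.de.ra:.

6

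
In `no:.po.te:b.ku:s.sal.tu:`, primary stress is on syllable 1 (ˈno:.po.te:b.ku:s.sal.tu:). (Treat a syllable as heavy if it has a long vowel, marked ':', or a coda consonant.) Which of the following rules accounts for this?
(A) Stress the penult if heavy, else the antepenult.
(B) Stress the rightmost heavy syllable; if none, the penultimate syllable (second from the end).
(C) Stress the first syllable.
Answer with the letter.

Rule A → syllable 5 (observed: 1).
Rule B → syllable 6 (observed: 1).
Rule C → syllable 1 ✓.

C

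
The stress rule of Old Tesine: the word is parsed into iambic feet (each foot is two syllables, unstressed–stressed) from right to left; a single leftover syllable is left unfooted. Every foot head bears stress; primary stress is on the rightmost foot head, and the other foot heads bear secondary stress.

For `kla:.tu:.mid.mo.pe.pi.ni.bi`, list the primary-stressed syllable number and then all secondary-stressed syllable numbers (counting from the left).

primary 8, secondary 2, 4, 6

Parse right to left into iambic (σˈσ) feet: (kla:.ˈtu:) (mid.ˈmo) (pe.ˈpi) (ni.ˈbi).
Foot heads (stressed positions): 2, 4, 6, 8.
End Rule Rightmost: primary stress on the rightmost head = syllable 8.
Secondary stress on 2, 4, 6: kla:.ˌtu:.mid.ˌmo.pe.ˌpi.ni.ˈbi.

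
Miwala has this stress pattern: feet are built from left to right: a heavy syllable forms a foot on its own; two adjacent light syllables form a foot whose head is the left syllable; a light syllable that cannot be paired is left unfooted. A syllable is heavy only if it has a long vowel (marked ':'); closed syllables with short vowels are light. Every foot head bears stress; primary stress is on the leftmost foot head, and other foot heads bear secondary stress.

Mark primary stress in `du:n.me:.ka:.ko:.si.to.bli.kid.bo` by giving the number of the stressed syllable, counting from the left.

Weights: 1 du:n H, 2 me: H, 3 ka: H, 4 ko: H, 5 si L, 6 to L, 7 bli L, 8 kid L, 9 bo L.
Parse left to right (heavy = foot alone; LL = one foot; stranded L unfooted): (ˈdu:n) (ˈme:) (ˈka:) (ˈko:) (ˈsi.to) (ˈbli.kid) bo.
Foot heads: 1, 2, 3, 4, 5, 7.
Primary stress on the leftmost head = syllable 1.
Primary stress: syllable 1 → ˈdu:n.me:.ka:.ko:.si.to.bli.kid.bo.

1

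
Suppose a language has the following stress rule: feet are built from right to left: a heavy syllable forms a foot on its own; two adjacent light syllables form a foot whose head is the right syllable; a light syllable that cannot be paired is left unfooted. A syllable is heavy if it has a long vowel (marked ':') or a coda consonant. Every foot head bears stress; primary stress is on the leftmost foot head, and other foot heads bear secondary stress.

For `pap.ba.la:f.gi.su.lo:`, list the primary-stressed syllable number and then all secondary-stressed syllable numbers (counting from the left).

Weights: 1 pap H, 2 ba L, 3 la:f H, 4 gi L, 5 su L, 6 lo: H.
Parse right to left (heavy = foot alone; LL = one foot; stranded L unfooted): (ˈpap) ba (ˈla:f) (gi.ˈsu) (ˈlo:).
Foot heads: 1, 3, 5, 6.
Primary stress on the leftmost head = syllable 1.
Secondary stress on 3, 5, 6: ˈpap.ba.ˌla:f.gi.ˌsu.ˌlo:.

primary 1, secondary 3, 5, 6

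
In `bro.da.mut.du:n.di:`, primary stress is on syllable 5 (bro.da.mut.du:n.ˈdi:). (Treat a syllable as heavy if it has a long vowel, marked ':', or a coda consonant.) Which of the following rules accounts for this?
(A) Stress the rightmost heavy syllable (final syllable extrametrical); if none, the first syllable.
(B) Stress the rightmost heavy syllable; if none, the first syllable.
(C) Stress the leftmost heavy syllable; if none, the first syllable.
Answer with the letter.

Rule A → syllable 4 (observed: 5).
Rule B → syllable 5 ✓.
Rule C → syllable 3 (observed: 5).

B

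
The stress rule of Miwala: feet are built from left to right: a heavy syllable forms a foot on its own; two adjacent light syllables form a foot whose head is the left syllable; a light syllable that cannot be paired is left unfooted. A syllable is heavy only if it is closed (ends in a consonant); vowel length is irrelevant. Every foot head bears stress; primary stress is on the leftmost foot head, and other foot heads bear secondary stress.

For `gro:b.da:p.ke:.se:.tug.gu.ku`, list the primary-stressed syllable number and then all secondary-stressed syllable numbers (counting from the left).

Weights: 1 gro:b H, 2 da:p H, 3 ke: L, 4 se: L, 5 tug H, 6 gu L, 7 ku L.
Parse left to right (heavy = foot alone; LL = one foot; stranded L unfooted): (ˈgro:b) (ˈda:p) (ˈke:.se:) (ˈtug) (ˈgu.ku).
Foot heads: 1, 2, 3, 5, 6.
Primary stress on the leftmost head = syllable 1.
Secondary stress on 2, 3, 5, 6: ˈgro:b.ˌda:p.ˌke:.se:.ˌtug.ˌgu.ku.

primary 1, secondary 2, 3, 5, 6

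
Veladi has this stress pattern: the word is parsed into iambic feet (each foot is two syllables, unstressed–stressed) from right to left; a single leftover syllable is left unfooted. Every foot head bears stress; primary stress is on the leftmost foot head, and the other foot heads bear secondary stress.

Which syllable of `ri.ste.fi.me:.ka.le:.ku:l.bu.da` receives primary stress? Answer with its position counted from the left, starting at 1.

Parse right to left into iambic (σˈσ) feet: ri (ste.ˈfi) (me:.ˈka) (le:.ˈku:l) (bu.ˈda). Syllable 1 is left unfooted.
Foot heads (stressed positions): 3, 5, 7, 9.
End Rule Leftmost: primary stress on the leftmost head = syllable 3.
Primary stress: syllable 3 → ri.ste.ˈfi.me:.ka.le:.ku:l.bu.da.

3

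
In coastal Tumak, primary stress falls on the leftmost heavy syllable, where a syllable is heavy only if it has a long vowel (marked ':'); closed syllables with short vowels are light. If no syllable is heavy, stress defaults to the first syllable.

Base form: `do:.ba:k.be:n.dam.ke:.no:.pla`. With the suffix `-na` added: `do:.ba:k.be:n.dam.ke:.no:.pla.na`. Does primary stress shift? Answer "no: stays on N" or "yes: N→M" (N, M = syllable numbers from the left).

no: stays on 1

Base `do:.ba:k.be:n.dam.ke:.no:.pla` (7 syllables):
  Weights: 1 do: H, 2 ba:k H, 3 be:n H, 4 dam L, 5 ke: H, 6 no: H, 7 pla L.
  Heavy syllables in the domain: 1, 2, 3, 5, 6. The leftmost is syllable 1 (do:).
  → primary stress on syllable 1.
Suffixed `do:.ba:k.be:n.dam.ke:.no:.pla.na` (8 syllables):
  Weights: 1 do: H, 2 ba:k H, 3 be:n H, 4 dam L, 5 ke: H, 6 no: H, 7 pla L, 8 na L.
  Heavy syllables in the domain: 1, 2, 3, 5, 6. The leftmost is syllable 1 (do:).
  → primary stress on syllable 1.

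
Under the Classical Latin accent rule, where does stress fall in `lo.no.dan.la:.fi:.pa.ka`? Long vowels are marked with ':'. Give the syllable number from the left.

5

Classical Latin: stress the penult if heavy (long vowel or closed), else the antepenult.
Weights: 5 fi: H, 6 pa L, 7 ka L.
The penult (syllable 6, pa) is light, so stress falls on the antepenult (syllable 5, fi:).
Stress on syllable 5: lo.no.dan.la:.ˈfi:.pa.ka.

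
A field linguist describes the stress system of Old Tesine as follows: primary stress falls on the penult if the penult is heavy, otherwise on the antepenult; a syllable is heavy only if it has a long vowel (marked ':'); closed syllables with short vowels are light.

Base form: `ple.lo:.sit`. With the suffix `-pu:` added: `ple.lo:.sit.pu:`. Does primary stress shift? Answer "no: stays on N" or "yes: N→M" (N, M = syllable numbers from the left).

no: stays on 2

Base `ple.lo:.sit` (3 syllables):
  Weights: 1 ple L, 2 lo: H, 3 sit L.
  The penult (syllable 2, lo:) is heavy, so it takes stress.
  → primary stress on syllable 2.
Suffixed `ple.lo:.sit.pu:` (4 syllables):
  Weights: 2 lo: H, 3 sit L, 4 pu: H.
  The penult (syllable 3, sit) is light, so stress falls on the antepenult (syllable 2, lo:).
  → primary stress on syllable 2.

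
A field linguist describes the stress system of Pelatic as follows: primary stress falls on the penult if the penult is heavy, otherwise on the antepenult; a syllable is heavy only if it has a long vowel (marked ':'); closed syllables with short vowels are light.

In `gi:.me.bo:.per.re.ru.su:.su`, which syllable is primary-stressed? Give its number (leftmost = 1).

7

Weights: 6 ru L, 7 su: H, 8 su L.
The penult (syllable 7, su:) is heavy, so it takes stress.
Primary stress: syllable 7 → gi:.me.bo:.per.re.ru.ˈsu:.su.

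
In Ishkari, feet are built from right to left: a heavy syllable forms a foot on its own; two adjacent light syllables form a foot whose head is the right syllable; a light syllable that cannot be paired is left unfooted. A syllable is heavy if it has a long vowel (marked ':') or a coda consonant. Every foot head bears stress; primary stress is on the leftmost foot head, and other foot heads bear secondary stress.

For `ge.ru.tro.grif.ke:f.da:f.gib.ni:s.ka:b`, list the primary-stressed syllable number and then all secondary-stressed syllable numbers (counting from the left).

Weights: 1 ge L, 2 ru L, 3 tro L, 4 grif H, 5 ke:f H, 6 da:f H, 7 gib H, 8 ni:s H, 9 ka:b H.
Parse right to left (heavy = foot alone; LL = one foot; stranded L unfooted): ge (ru.ˈtro) (ˈgrif) (ˈke:f) (ˈda:f) (ˈgib) (ˈni:s) (ˈka:b).
Foot heads: 3, 4, 5, 6, 7, 8, 9.
Primary stress on the leftmost head = syllable 3.
Secondary stress on 4, 5, 6, 7, 8, 9: ge.ru.ˈtro.ˌgrif.ˌke:f.ˌda:f.ˌgib.ˌni:s.ˌka:b.

primary 3, secondary 4, 5, 6, 7, 8, 9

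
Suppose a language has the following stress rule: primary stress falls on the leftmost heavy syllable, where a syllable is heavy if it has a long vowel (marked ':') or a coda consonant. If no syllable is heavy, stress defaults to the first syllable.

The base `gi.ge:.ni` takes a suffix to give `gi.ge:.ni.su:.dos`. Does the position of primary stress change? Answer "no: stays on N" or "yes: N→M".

no: stays on 2

Base `gi.ge:.ni` (3 syllables):
  Weights: 1 gi L, 2 ge: H, 3 ni L.
  Heavy syllables in the domain: 2. The leftmost is syllable 2 (ge:).
  → primary stress on syllable 2.
Suffixed `gi.ge:.ni.su:.dos` (5 syllables):
  Weights: 1 gi L, 2 ge: H, 3 ni L, 4 su: H, 5 dos H.
  Heavy syllables in the domain: 2, 4, 5. The leftmost is syllable 2 (ge:).
  → primary stress on syllable 2.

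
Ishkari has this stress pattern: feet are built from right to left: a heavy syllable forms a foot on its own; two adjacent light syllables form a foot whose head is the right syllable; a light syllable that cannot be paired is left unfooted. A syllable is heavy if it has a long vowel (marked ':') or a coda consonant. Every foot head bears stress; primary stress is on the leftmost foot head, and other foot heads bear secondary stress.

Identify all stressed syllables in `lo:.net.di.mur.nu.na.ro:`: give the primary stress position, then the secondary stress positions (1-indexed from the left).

primary 1, secondary 2, 4, 6, 7

Weights: 1 lo: H, 2 net H, 3 di L, 4 mur H, 5 nu L, 6 na L, 7 ro: H.
Parse right to left (heavy = foot alone; LL = one foot; stranded L unfooted): (ˈlo:) (ˈnet) di (ˈmur) (nu.ˈna) (ˈro:).
Foot heads: 1, 2, 4, 6, 7.
Primary stress on the leftmost head = syllable 1.
Secondary stress on 2, 4, 6, 7: ˈlo:.ˌnet.di.ˌmur.nu.ˌna.ˌro:.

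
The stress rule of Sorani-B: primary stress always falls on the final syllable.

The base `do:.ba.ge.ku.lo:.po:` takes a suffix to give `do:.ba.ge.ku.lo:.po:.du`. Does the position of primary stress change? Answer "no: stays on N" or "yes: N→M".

yes: 6→7

Base `do:.ba.ge.ku.lo:.po:` (6 syllables):
  The word has 6 syllables; the final syllable is syllable 6 (po:).
  → primary stress on syllable 6.
Suffixed `do:.ba.ge.ku.lo:.po:.du` (7 syllables):
  The word has 7 syllables; the final syllable is syllable 7 (du).
  → primary stress on syllable 7.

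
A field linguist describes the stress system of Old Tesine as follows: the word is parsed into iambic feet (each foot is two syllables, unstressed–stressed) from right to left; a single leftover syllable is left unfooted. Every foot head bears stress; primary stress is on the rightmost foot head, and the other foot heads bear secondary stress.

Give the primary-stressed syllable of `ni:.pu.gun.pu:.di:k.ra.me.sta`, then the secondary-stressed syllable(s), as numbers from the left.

Parse right to left into iambic (σˈσ) feet: (ni:.ˈpu) (gun.ˈpu:) (di:k.ˈra) (me.ˈsta).
Foot heads (stressed positions): 2, 4, 6, 8.
End Rule Rightmost: primary stress on the rightmost head = syllable 8.
Secondary stress on 2, 4, 6: ni:.ˌpu.gun.ˌpu:.di:k.ˌra.me.ˈsta.

primary 8, secondary 2, 4, 6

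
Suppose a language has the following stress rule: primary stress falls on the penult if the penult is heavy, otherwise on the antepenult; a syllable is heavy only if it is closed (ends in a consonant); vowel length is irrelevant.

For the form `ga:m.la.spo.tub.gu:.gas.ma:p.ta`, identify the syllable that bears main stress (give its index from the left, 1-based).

Weights: 6 gas H, 7 ma:p H, 8 ta L.
The penult (syllable 7, ma:p) is heavy, so it takes stress.
Primary stress: syllable 7 → ga:m.la.spo.tub.gu:.gas.ˈma:p.ta.

7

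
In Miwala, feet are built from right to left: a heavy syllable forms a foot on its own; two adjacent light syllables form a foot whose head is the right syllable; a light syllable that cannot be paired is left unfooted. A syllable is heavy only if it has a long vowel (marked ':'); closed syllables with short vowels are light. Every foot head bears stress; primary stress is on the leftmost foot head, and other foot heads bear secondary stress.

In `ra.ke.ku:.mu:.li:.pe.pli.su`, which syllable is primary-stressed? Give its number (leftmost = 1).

2

Weights: 1 ra L, 2 ke L, 3 ku: H, 4 mu: H, 5 li: H, 6 pe L, 7 pli L, 8 su L.
Parse right to left (heavy = foot alone; LL = one foot; stranded L unfooted): (ra.ˈke) (ˈku:) (ˈmu:) (ˈli:) pe (pli.ˈsu).
Foot heads: 2, 3, 4, 5, 8.
Primary stress on the leftmost head = syllable 2.
Primary stress: syllable 2 → ra.ˈke.ku:.mu:.li:.pe.pli.su.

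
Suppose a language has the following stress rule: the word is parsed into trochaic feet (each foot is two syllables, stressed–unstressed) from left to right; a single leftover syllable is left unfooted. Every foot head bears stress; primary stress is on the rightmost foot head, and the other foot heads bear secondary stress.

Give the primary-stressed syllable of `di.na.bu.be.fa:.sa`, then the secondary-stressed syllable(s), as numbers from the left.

primary 5, secondary 1, 3

Parse left to right into trochaic (ˈσσ) feet: (ˈdi.na) (ˈbu.be) (ˈfa:.sa).
Foot heads (stressed positions): 1, 3, 5.
End Rule Rightmost: primary stress on the rightmost head = syllable 5.
Secondary stress on 1, 3: ˌdi.na.ˌbu.be.ˈfa:.sa.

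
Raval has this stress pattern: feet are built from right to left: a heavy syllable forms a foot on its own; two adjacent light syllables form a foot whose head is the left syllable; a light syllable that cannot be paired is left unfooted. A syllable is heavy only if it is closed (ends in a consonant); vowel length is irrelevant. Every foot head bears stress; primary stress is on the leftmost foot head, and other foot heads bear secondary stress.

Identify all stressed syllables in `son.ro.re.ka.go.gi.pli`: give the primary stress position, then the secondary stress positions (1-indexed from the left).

primary 1, secondary 2, 4, 6

Weights: 1 son H, 2 ro L, 3 re L, 4 ka L, 5 go L, 6 gi L, 7 pli L.
Parse right to left (heavy = foot alone; LL = one foot; stranded L unfooted): (ˈson) (ˈro.re) (ˈka.go) (ˈgi.pli).
Foot heads: 1, 2, 4, 6.
Primary stress on the leftmost head = syllable 1.
Secondary stress on 2, 4, 6: ˈson.ˌro.re.ˌka.go.ˌgi.pli.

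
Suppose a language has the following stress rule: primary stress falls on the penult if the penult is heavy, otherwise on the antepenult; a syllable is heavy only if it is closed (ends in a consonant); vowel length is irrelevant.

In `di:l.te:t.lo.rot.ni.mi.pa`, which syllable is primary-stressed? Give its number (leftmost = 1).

Weights: 5 ni L, 6 mi L, 7 pa L.
The penult (syllable 6, mi) is light, so stress falls on the antepenult (syllable 5, ni).
Primary stress: syllable 5 → di:l.te:t.lo.rot.ˈni.mi.pa.

5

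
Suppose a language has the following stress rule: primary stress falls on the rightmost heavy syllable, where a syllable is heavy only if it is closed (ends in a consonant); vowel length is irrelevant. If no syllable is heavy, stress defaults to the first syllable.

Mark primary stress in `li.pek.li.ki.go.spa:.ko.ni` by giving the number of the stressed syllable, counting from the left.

Weights: 1 li L, 2 pek H, 3 li L, 4 ki L, 5 go L, 6 spa: L, 7 ko L, 8 ni L.
Heavy syllables in the domain: 2. The rightmost is syllable 2 (pek).
Primary stress: syllable 2 → li.ˈpek.li.ki.go.spa:.ko.ni.

2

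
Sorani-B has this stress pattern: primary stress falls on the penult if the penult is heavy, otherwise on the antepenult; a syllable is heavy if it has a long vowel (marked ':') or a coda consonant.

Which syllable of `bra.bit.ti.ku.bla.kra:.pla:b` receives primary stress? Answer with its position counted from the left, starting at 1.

Weights: 5 bla L, 6 kra: H, 7 pla:b H.
The penult (syllable 6, kra:) is heavy, so it takes stress.
Primary stress: syllable 6 → bra.bit.ti.ku.bla.ˈkra:.pla:b.

6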